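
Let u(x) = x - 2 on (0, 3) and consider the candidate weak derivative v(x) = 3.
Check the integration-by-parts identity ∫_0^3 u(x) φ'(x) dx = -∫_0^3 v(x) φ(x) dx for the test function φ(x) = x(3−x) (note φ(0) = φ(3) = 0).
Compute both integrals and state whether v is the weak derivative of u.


LHS = -9/2, RHS = -27/2. No, v is not the weak derivative of u.

u(x) = x - 2, classical derivative u'(x) = 1.
φ(x) = x(3−x), so φ'(x) = 3 - 2*x.
Note φ(0) = φ(3) = 0, so the boundary term u·φ vanishes.
LHS = ∫_0^3 u(x) φ'(x) dx = ∫_0^3 (-2*x^2 + 7*x - 6) dx. Term by term:
  ∫_0^3 -2*x^2 dx = -18;  ∫_0^3 7*x dx = 63/2;  ∫_0^3 -6 dx = -18.
Sum: -18 + 63/2 − 18 = -9/2.
So LHS = -9/2.
∫_0^3 v(x) φ(x) dx = ∫_0^3 (-3*x^2 + 9*x) dx. Term by term:
  ∫_0^3 -3*x^2 dx = -27;  ∫_0^3 9*x dx = 81/2.
Sum: -27 + 81/2 = 27/2.
So RHS = -∫_0^3 v(x) φ(x) dx = -27/2.
LHS − RHS = 9 ≠ 0, so the identity fails.
(For a valid weak derivative the identity must hold for EVERY test function, in particular this one. The failure shows v is NOT the weak derivative of u.)
Correct weak derivative would be u'(x) = 1.


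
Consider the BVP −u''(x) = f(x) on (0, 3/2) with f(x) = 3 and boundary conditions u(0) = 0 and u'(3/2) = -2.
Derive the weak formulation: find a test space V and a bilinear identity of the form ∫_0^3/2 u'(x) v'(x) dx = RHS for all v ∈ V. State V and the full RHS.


V = {v ∈ H^1(0, 3/2) : v(0) = 0} (test functions vanish at x = 0 where u is specified); weak form: ∫_0^3/2 u'v' dx = ∫_0^3/2 (3) v dx − 2·v(3/2) for all v ∈ V.

Multiply both sides by a test function v and integrate from 0 to 3/2:
  ∫_0^3/2 −u''(x) v(x) dx = ∫_0^3/2 f(x) v(x) dx.
Integrate the LHS by parts once:
  ∫_0^3/2 −u'' v dx = −[u'(x) v(x)]_0^3/2 + ∫_0^3/2 u'(x) v'(x) dx.
Thus ∫_0^3/2 u'(x) v'(x) dx = ∫_0^3/2 f(x) v(x) dx + [u'(x) v(x)]_0^3/2.
Choose V so that boundary terms are either known or forced to vanish.
Mixed BC: u(0) = 0 (Dirichlet) and u'(3/2) = -2 (Neumann). Define V = {v ∈ H^1(0, 3/2) : v(0) = 0}. Then [u' v]_0^3/2 = u'(3/2)·v(3/2) − u'(0)·0 = − 2·v(3/2).
Weak formulation: find u (satisfying any essential BC) such that ∫_0^3/2 u'(x) v'(x) dx = ∫_0^3/2 f v dx − 2·v(3/2) for all v ∈ V (Dirichlet at 0 absorbed into V; Neumann datum at x = 3/2 contributes the boundary term).
Substituting f(x) = 3, the right-hand side is ∫_0^3/2 (3) v dx − 2·v(3/2).


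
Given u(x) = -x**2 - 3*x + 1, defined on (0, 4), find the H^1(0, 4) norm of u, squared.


||u||_{H^1}^2 = 13672/15

The H^1 norm (squared) on an interval (0, L) is
  ||u||_{H^1}^2 = ∫_0^L u(x)^2 dx + ∫_0^L u'(x)^2 dx.
Compute u'(x) = -2*x - 3.
Then u(x)^2 = x**4 + 6*x**3 + 7*x**2 - 6*x + 1 and u'(x)^2 = 4*x**2 + 12*x + 9.
Integrate each monomial from 0 to 4 using ∫_0^4 c·x^n dx = c·4^(n+1)/(n+1):
  ∫_0^4 u(x)^2 dx = ∫_0^4 (x^4 + 6*x^3 + 7*x^2 - 6*x + 1) dx. Term by term:
    ∫_0^4 x^4 dx = 1024/5;  ∫_0^4 6*x^3 dx = 384;  ∫_0^4 7*x^2 dx = 448/3;
    ∫_0^4 -6*x dx = -48;  ∫_0^4 1 dx = 4.
  Sum: 1024/5 + 384 + 448/3 − 48 + 4 = 10412/15.
  ∫_0^4 u'(x)^2 dx = ∫_0^4 (4*x^2 + 12*x + 9) dx. Term by term:
    ∫_0^4 4*x^2 dx = 256/3;  ∫_0^4 12*x dx = 96;  ∫_0^4 9 dx = 36.
  Sum: 256/3 + 96 + 36 = 652/3.
Adding: ||u||_{H^1}^2 = 10412/15 + 652/3 = 13672/15.


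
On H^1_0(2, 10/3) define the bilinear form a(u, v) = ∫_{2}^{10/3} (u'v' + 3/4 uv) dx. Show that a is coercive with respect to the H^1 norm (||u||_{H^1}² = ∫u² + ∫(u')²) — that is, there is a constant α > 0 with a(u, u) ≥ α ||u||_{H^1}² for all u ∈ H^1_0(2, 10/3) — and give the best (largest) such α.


α = 3*(4 + 3*π^2)/(16 + 9*π^2)

Coercivity of a(·,·) on H^1_0(2, 10/3) means a(u, u) ≥ α ||u||_{H^1}² for every u ∈ H^1_0.
The interval has length L = 4/3, and Poincaré/coercivity depend only on L. Here a(u, u) = ∫(u')² + (3/4)·∫u².
Here 0 < c = 3/4 < 1. The condition a(u,u) ≥ α||u||_{H^1}² reads (1−α)∫(u')² ≥ (α−c)∫u². Any admissible α is ≤ 1 (rapidly oscillating u have ∫u²/∫(u')² → 0), and α = 1 would force 0 ≥ (1−c)∫u², impossible since c < 1; so 1−α > 0. By the sharp Poincaré inequality on H^1_0 of an interval of length L, ∫(u')² ≥ (π/L)²∫u² with equality for the first sine mode sin(π(x−x₀)/L) (x₀ the left endpoint), so the inequality holds for all u iff (1−α)(π/L)² ≥ α − c, i.e. α ≤ ((π/L)² + c)/((π/L)² + 1) = (1 + c(L/π)²)/(1 + (L/π)²). With (π/L)² = 9*π^2/16 and c = 3/4, the largest admissible constant is α = ((π/L)² + c)/((π/L)² + 1).
Simplifying, α = 3*(4 + 3*π^2)/(16 + 9*π^2).


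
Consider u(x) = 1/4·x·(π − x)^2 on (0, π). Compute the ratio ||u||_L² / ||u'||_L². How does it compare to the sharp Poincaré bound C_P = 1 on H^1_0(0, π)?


||u||_L² / ||u'||_L² = sqrt(14)*π/14 < C_P = 1.

u(x) = 1/4·x·(π − x)^2, so u'(x) = (x - π)*(3*x - π)/4.
u(x) = 1/4·x·(π − x)^2 vanishes at x = 0 and x = π, so u ∈ H^1_0(0, π). Differentiate via the product rule and integrate the resulting polynomials term by term.
  ∫_0^π u² dx = ∫_0^π (x^6/16 - π*x^5/4 + 3*π^2*x^4/8 - π^3*x^3/4 + π^4*x^2/16) dx. Term by term:
    ∫_0^π x^6/16 dx = π^7/112;  ∫_0^π -π*x^5/4 dx = -π^7/24;  ∫_0^π 3*π^2*x^4/8 dx = 3*π^7/40;
    ∫_0^π -π^3*x^3/4 dx = -π^7/16;  ∫_0^π π^4*x^2/16 dx = π^7/48.
  Sum: π^7/112 − π^7/24 + 3*π^7/40 − π^7/16 + π^7/48 = π^7/1680.
  ∫_0^π (u')² dx = ∫_0^π (9*x^4/16 - 3*π*x^3/2 + 11*π^2*x^2/8 - π^3*x/2 + π^4/16) dx. Term by term:
    ∫_0^π 9*x^4/16 dx = 9*π^5/80;  ∫_0^π -3*π*x^3/2 dx = -3*π^5/8;  ∫_0^π 11*π^2*x^2/8 dx = 11*π^5/24;
    ∫_0^π -π^3*x/2 dx = -π^5/4;  ∫_0^π π^4/16 dx = π^5/16.
  Sum: 9*π^5/80 − 3*π^5/8 + 11*π^5/24 − π^5/4 + π^5/16 = π^5/120.
∫_0^π u² dx = π^7/1680, so ||u||_L² = sqrt(105)*π^(7/2)/420.
∫_0^π (u')² dx = π^5/120, so ||u'||_L² = sqrt(30)*π^(5/2)/60.
Ratio ||u||_L² / ||u'||_L² = sqrt(14)*π/14.
Sharp Poincaré constant on H^1_0(0, π) is C_P = L/π = 1, achieved by sin(x).
A polynomial bump cannot attain the sharp Poincaré constant (only the first sine eigenfunction does), so the ratio is strictly less than C_P, consistent with ||u||_L² ≤ C_P ||u'||_L².


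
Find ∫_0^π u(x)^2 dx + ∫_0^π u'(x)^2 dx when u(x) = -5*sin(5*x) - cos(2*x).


||u||_{H^1(0,π)}^2 = 500/21 + 655*π/2

u'(x) = 2*sin(2*x) - 25*cos(5*x).
Expand u² and (u')² and integrate term by term on (0, π), using: for integers n ≥ 1, ∫_0^π sin²(nx) dx = ∫_0^π cos²(nx) dx = π/2; for n ≠ n', ∫_0^π sin(nx)sin(n'x) dx = ∫_0^π cos(nx)cos(n'x) dx = 0; and by product-to-sum, ∫_0^π sin(nx)cos(n'x) dx = ½∫_0^π [sin((n+n')x) + sin((n−n')x)] dx, which is 0 when n+n' is even and 2n/(n²−n'²) when n+n' is odd (it need not vanish on (0, π)).
  u² squared terms: (-1)²·∫cos(2x)² dx = 1·π/2 = π/2;  (-5)²·∫sin(5x)² dx = 25·π/2 = 25*π/2.
  u² cross terms: 2·(-1)·(-5)·∫cos(2x)·sin(5x) dx = 10·(10/21) = 100/21.
  So ∫_0^π u² dx = π/2 + 25*π/2 + 100/21 = 100/21 + 13*π.
  (u')² squared terms: (-25)²·∫cos(5x)² dx = 625·π/2 = 625*π/2;  (2)²·∫sin(2x)² dx = 4·π/2 = 2*π.
  (u')² cross terms: 2·(-25)·(2)·∫cos(5x)·sin(2x) dx = -100·(-4/21) = 400/21.
  So ∫_0^π (u')² dx = 625*π/2 + 2*π + 400/21 = 400/21 + 629*π/2.
||u||_{H^1}^2 = (100/21 + 13*π) + (400/21 + 629*π/2) = 500/21 + 655*π/2.


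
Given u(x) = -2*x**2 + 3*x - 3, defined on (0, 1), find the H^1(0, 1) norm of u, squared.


||u||_{H^1}^2 = 107/15

The H^1 norm (squared) on an interval (0, L) is
  ||u||_{H^1}^2 = ∫_0^L u(x)^2 dx + ∫_0^L u'(x)^2 dx.
Compute u'(x) = 3 - 4*x.
Then u(x)^2 = 4*x**4 - 12*x**3 + 21*x**2 - 18*x + 9 and u'(x)^2 = 16*x**2 - 24*x + 9.
Integrate each monomial from 0 to 1 using ∫_0^1 c·x^n dx = c·1^(n+1)/(n+1):
  ∫_0^1 u(x)^2 dx = ∫_0^1 (4*x^4 - 12*x^3 + 21*x^2 - 18*x + 9) dx. Term by term:
    ∫_0^1 4*x^4 dx = 4/5;  ∫_0^1 -12*x^3 dx = -3;  ∫_0^1 21*x^2 dx = 7;
    ∫_0^1 -18*x dx = -9;  ∫_0^1 9 dx = 9.
  Sum: 4/5 − 3 + 7 − 9 + 9 = 24/5.
  ∫_0^1 u'(x)^2 dx = ∫_0^1 (16*x^2 - 24*x + 9) dx. Term by term:
    ∫_0^1 16*x^2 dx = 16/3;  ∫_0^1 -24*x dx = -12;  ∫_0^1 9 dx = 9.
  Sum: 16/3 − 12 + 9 = 7/3.
Adding: ||u||_{H^1}^2 = 24/5 + 7/3 = 107/15.


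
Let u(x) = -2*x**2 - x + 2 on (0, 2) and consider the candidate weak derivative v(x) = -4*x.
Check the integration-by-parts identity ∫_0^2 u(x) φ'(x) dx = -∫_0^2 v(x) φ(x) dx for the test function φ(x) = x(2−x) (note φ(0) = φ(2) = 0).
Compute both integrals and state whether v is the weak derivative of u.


LHS = 20/3, RHS = 16/3. No, v is not the weak derivative of u.

u(x) = -2*x**2 - x + 2, classical derivative u'(x) = -4*x - 1.
φ(x) = x(2−x), so φ'(x) = 2 - 2*x.
Note φ(0) = φ(2) = 0, so the boundary term u·φ vanishes.
LHS = ∫_0^2 u(x) φ'(x) dx = ∫_0^2 (4*x^3 - 2*x^2 - 6*x + 4) dx. Term by term:
  ∫_0^2 4*x^3 dx = 16;  ∫_0^2 -2*x^2 dx = -16/3;  ∫_0^2 -6*x dx = -12;
  ∫_0^2 4 dx = 8.
Sum: 16 − 16/3 − 12 + 8 = 20/3.
So LHS = 20/3.
∫_0^2 v(x) φ(x) dx = ∫_0^2 (4*x^3 - 8*x^2) dx. Term by term:
  ∫_0^2 4*x^3 dx = 16;  ∫_0^2 -8*x^2 dx = -64/3.
Sum: 16 − 64/3 = -16/3.
So RHS = -∫_0^2 v(x) φ(x) dx = 16/3.
LHS − RHS = 4/3 ≠ 0, so the identity fails.
(For a valid weak derivative the identity must hold for EVERY test function, in particular this one. The failure shows v is NOT the weak derivative of u.)
Correct weak derivative would be u'(x) = -4*x - 1.


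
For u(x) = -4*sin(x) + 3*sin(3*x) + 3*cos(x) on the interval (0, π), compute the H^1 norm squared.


||u||_{H^1(0,π)}^2 = 70*π

u'(x) = -3*sin(x) - 4*cos(x) + 9*cos(3*x).
Expand u² and (u')² and integrate term by term on (0, π), using: for integers n ≥ 1, ∫_0^π sin²(nx) dx = ∫_0^π cos²(nx) dx = π/2; for n ≠ n', ∫_0^π sin(nx)sin(n'x) dx = ∫_0^π cos(nx)cos(n'x) dx = 0; and by product-to-sum, ∫_0^π sin(nx)cos(n'x) dx = ½∫_0^π [sin((n+n')x) + sin((n−n')x)] dx, which is 0 when n+n' is even and 2n/(n²−n'²) when n+n' is odd (it need not vanish on (0, π)).
  u² squared terms: (-4)²·∫sin(x)² dx = 16·π/2 = 8*π;  (3)²·∫cos(x)² dx = 9·π/2 = 9*π/2;  (3)²·∫sin(3x)² dx = 9·π/2 = 9*π/2.
  u² cross terms: 2·(-4)·(3)·∫sin(x)·cos(x) dx = -24·(0) = 0;  2·(-4)·(3)·∫sin(x)·sin(3x) dx = -24·(0) = 0;  2·(3)·(3)·∫cos(x)·sin(3x) dx = 18·(0) = 0.
  So ∫_0^π u² dx = 8*π + 9*π/2 + 9*π/2 + 0 + 0 + 0 = 17*π.
  (u')² squared terms: (-4)²·∫cos(x)² dx = 16·π/2 = 8*π;  (-3)²·∫sin(x)² dx = 9·π/2 = 9*π/2;  (9)²·∫cos(3x)² dx = 81·π/2 = 81*π/2.
  (u')² cross terms: 2·(-4)·(-3)·∫cos(x)·sin(x) dx = 24·(0) = 0;  2·(-4)·(9)·∫cos(x)·cos(3x) dx = -72·(0) = 0;  2·(-3)·(9)·∫sin(x)·cos(3x) dx = -54·(0) = 0.
  So ∫_0^π (u')² dx = 8*π + 9*π/2 + 81*π/2 + 0 + 0 + 0 = 53*π.
||u||_{H^1}^2 = (17*π) + (53*π) = 70*π.


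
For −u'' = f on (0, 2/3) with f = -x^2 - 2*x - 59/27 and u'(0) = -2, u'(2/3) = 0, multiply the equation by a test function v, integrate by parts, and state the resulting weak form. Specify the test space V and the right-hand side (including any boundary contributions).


V = H^1(0, 2/3) (v unrestricted at boundary; u is determined up to an additive constant); weak form: ∫_0^2/3 u'v' dx = ∫_0^2/3 (-x^2 - 2*x - 59/27) v dx + 2·v(0) for all v ∈ V.

Multiply both sides by a test function v and integrate from 0 to 2/3:
  ∫_0^2/3 −u''(x) v(x) dx = ∫_0^2/3 f(x) v(x) dx.
Integrate the LHS by parts once:
  ∫_0^2/3 −u'' v dx = −[u'(x) v(x)]_0^2/3 + ∫_0^2/3 u'(x) v'(x) dx.
Thus ∫_0^2/3 u'(x) v'(x) dx = ∫_0^2/3 f(x) v(x) dx + [u'(x) v(x)]_0^2/3.
Choose V so that boundary terms are either known or forced to vanish.
u has inhomogeneous Neumann u'(0) = -2, u'(2/3) = 0. [u' v]_0^2/3 = (0)·v(2/3) − (-2)·v(0) = 2·v(0). Take V = H^1(0, 2/3); boundary term becomes part of RHS.
Weak formulation: find u (satisfying any essential BC) such that ∫_0^2/3 u'(x) v'(x) dx = ∫_0^2/3 f v dx + 2·v(0) for all v ∈ V (Neumann data are natural BCs: they enter the RHS as boundary terms).
Substituting f(x) = -x^2 - 2*x - 59/27, the right-hand side is ∫_0^2/3 (-x^2 - 2*x - 59/27) v dx + 2·v(0).
Compatibility check (pure Neumann): taking v ≡ 1 ∈ V gives 0 = ∫_0^2/3 f dx + (0) − (-2), i.e. ∫_0^2/3 f dx must equal u'(0) − u'(2/3) = -2. Indeed ∫_0^2/3 (-x^2 - 2*x - 59/27) dx = -2, so the data are compatible. The solution is then unique only up to an additive constant (fix it e.g. by requiring ∫_0^2/3 u dx = 0).


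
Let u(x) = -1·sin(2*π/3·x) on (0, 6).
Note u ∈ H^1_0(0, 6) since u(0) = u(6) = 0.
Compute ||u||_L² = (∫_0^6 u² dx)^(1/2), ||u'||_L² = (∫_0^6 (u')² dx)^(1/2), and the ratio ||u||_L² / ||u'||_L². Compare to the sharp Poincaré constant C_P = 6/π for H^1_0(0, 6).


||u||_L² / ||u'||_L² = 3/(2*π) < C_P = 6/π.

u(x) = -1·sin(2*π/3·x), so u'(x) = -2*π*cos(2*π*x/3)/3.
Writing u(x) = A·sin(kπx/L) with A = -1 and k = 4, use ∫_0^L sin²(kπx/L) dx = L/2 and ∫_0^L cos²(kπx/L) dx = L/2.
u² = 1·sin²(2*π/3·x) and (u')² = 4*π^2/9·cos²(2*π/3·x), and each of sin², cos² integrates to L/2 = 3 over (0, 6).
∫_0^6 u² dx = 3, so ||u||_L² = sqrt(3).
∫_0^6 (u')² dx = 4*π^2/3, so ||u'||_L² = 2*sqrt(3)*π/3.
Ratio ||u||_L² / ||u'||_L² = 3/(2*π).
Sharp Poincaré constant on H^1_0(0, 6) is C_P = L/π = 6/π, achieved by sin(π/6·x).
This is the k = 4 harmonic; the ratio L/(kπ) is strictly less than C_P = L/π, consistent with the sharp inequality ||u||_L² ≤ C_P ||u'||_L².


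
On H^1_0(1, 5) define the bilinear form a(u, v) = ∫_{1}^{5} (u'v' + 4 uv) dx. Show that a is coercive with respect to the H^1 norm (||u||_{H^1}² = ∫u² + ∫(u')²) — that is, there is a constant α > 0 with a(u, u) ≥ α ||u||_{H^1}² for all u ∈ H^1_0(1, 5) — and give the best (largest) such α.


α = 1

Coercivity of a(·,·) on H^1_0(1, 5) means a(u, u) ≥ α ||u||_{H^1}² for every u ∈ H^1_0.
The interval has length L = 4, and Poincaré/coercivity depend only on L. Here a(u, u) = ∫(u')² + (4)·∫u².
Here c = 4 ≥ 1, so a(u,u) = ∫(u')² + c∫u² ≥ ∫(u')² + ∫u² = ||u||_{H^1}², i.e. α = 1 works. No larger α is possible: a(u,u) ≥ α||u||_{H^1}² means (1−α)∫(u')² ≥ (α−c)∫u², and for the modes u_n = sin(nπ(x−x₀)/L) (x₀ the left endpoint) one has ∫u_n²/∫(u_n')² = (L/(nπ))² → 0, so a(u_n,u_n)/||u_n||_{H^1}² → 1. Hence the optimal constant is α = 1.
Therefore α = 1.


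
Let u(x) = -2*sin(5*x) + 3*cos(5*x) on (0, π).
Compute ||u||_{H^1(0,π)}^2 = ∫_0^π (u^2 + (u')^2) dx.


||u||_{H^1(0,π)}^2 = 169*π

u'(x) = -15*sin(5*x) - 10*cos(5*x).
Expand u² and (u')² and integrate term by term on (0, π), using: for integers n ≥ 1, ∫_0^π sin²(nx) dx = ∫_0^π cos²(nx) dx = π/2; for n ≠ n', ∫_0^π sin(nx)sin(n'x) dx = ∫_0^π cos(nx)cos(n'x) dx = 0; and by product-to-sum, ∫_0^π sin(nx)cos(n'x) dx = ½∫_0^π [sin((n+n')x) + sin((n−n')x)] dx, which is 0 when n+n' is even and 2n/(n²−n'²) when n+n' is odd (it need not vanish on (0, π)).
  u² squared terms: (-2)²·∫sin(5x)² dx = 4·π/2 = 2*π;  (3)²·∫cos(5x)² dx = 9·π/2 = 9*π/2.
  u² cross terms: 2·(-2)·(3)·∫sin(5x)·cos(5x) dx = -12·(0) = 0.
  So ∫_0^π u² dx = 2*π + 9*π/2 + 0 = 13*π/2.
  (u')² squared terms: (-15)²·∫sin(5x)² dx = 225·π/2 = 225*π/2;  (-10)²·∫cos(5x)² dx = 100·π/2 = 50*π.
  (u')² cross terms: 2·(-15)·(-10)·∫sin(5x)·cos(5x) dx = 300·(0) = 0.
  So ∫_0^π (u')² dx = 225*π/2 + 50*π + 0 = 325*π/2.
||u||_{H^1}^2 = (13*π/2) + (325*π/2) = 169*π.


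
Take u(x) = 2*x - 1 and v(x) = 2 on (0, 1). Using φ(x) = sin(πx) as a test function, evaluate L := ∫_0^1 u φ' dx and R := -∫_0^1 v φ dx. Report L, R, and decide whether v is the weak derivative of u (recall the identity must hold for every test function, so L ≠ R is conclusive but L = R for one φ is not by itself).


LHS = -4/π, RHS = -4/π. Yes, v = u' weakly.

u(x) = 2*x - 1, classical derivative u'(x) = 2.
φ(x) = sin(πx), so φ'(x) = π*cos(π*x).
Note φ(0) = φ(1) = 0, so the boundary term u·φ vanishes.
LHS = ∫_0^1 u(x) φ'(x) dx = ∫_0^1 (2*π*x*cos(π*x) - π*cos(π*x)) dx. Term by term:
  ∫_0^1 -π*cos(π*x) dx = 0;  ∫_0^1 2*π*x*cos(π*x) dx = -4/π.
Sum: 0 − 4/π = -4/π.
So LHS = -4/π.
∫_0^1 v(x) φ(x) dx = ∫_0^1 (2*sin(π*x)) dx. Term by term:
  ∫_0^1 2*sin(π*x) dx = 4/π.
So RHS = -∫_0^1 v(x) φ(x) dx = -4/π.
LHS = RHS, so the identity holds for this test φ.
Moreover u is smooth here and v(x) = u'(x) = 2 pointwise, so the identity holds for every test function. Hence v is the weak derivative of u.


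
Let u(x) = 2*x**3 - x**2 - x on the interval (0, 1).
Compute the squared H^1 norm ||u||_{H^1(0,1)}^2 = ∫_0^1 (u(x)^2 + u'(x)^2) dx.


||u||_{H^1}^2 = 117/70

The H^1 norm (squared) on an interval (0, L) is
  ||u||_{H^1}^2 = ∫_0^L u(x)^2 dx + ∫_0^L u'(x)^2 dx.
Compute u'(x) = 6*x**2 - 2*x - 1.
Then u(x)^2 = 4*x**6 - 4*x**5 - 3*x**4 + 2*x**3 + x**2 and u'(x)^2 = 36*x**4 - 24*x**3 - 8*x**2 + 4*x + 1.
Integrate each monomial from 0 to 1 using ∫_0^1 c·x^n dx = c·1^(n+1)/(n+1):
  ∫_0^1 u(x)^2 dx = ∫_0^1 (4*x^6 - 4*x^5 - 3*x^4 + 2*x^3 + x^2) dx. Term by term:
    ∫_0^1 4*x^6 dx = 4/7;  ∫_0^1 -4*x^5 dx = -2/3;  ∫_0^1 -3*x^4 dx = -3/5;
    ∫_0^1 2*x^3 dx = 1/2;  ∫_0^1 x^2 dx = 1/3.
  Sum: 4/7 − 2/3 − 3/5 + 1/2 + 1/3 = 29/210.
  ∫_0^1 u'(x)^2 dx = ∫_0^1 (36*x^4 - 24*x^3 - 8*x^2 + 4*x + 1) dx. Term by term:
    ∫_0^1 36*x^4 dx = 36/5;  ∫_0^1 -24*x^3 dx = -6;  ∫_0^1 -8*x^2 dx = -8/3;
    ∫_0^1 4*x dx = 2;  ∫_0^1 1 dx = 1.
  Sum: 36/5 − 6 − 8/3 + 2 + 1 = 23/15.
Adding: ||u||_{H^1}^2 = 29/210 + 23/15 = 117/70.


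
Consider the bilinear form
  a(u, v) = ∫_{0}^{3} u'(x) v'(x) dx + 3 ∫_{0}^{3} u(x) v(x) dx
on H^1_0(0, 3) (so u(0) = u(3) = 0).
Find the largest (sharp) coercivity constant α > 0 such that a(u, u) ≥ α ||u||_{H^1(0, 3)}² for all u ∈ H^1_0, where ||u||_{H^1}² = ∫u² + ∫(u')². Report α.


α = 1

Coercivity of a(·,·) on H^1_0(0, 3) means a(u, u) ≥ α ||u||_{H^1}² for every u ∈ H^1_0.
The interval has length L = 3, and Poincaré/coercivity depend only on L. Here a(u, u) = ∫(u')² + (3)·∫u².
Here c = 3 ≥ 1, so a(u,u) = ∫(u')² + c∫u² ≥ ∫(u')² + ∫u² = ||u||_{H^1}², i.e. α = 1 works. No larger α is possible: a(u,u) ≥ α||u||_{H^1}² means (1−α)∫(u')² ≥ (α−c)∫u², and for the modes u_n = sin(nπ(x−x₀)/L) (x₀ the left endpoint) one has ∫u_n²/∫(u_n')² = (L/(nπ))² → 0, so a(u_n,u_n)/||u_n||_{H^1}² → 1. Hence the optimal constant is α = 1.
Therefore α = 1.


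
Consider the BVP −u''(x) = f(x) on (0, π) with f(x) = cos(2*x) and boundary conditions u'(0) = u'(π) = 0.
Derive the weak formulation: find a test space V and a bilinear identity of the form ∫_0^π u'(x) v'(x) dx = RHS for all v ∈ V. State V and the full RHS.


V = H^1(0, π) (no boundary constraint on v; u is determined up to an additive constant); weak form: ∫_0^π u'v' dx = ∫_0^π (cos(2*x)) v dx for all v ∈ V.

Multiply both sides by a test function v and integrate from 0 to π:
  ∫_0^π −u''(x) v(x) dx = ∫_0^π f(x) v(x) dx.
Integrate the LHS by parts once:
  ∫_0^π −u'' v dx = −[u'(x) v(x)]_0^π + ∫_0^π u'(x) v'(x) dx.
Thus ∫_0^π u'(x) v'(x) dx = ∫_0^π f(x) v(x) dx + [u'(x) v(x)]_0^π.
Choose V so that boundary terms are either known or forced to vanish.
u has homogeneous Neumann: u'(0) = u'(π) = 0. So [u' v]_0^π = 0·v(π) − 0·v(0) = 0 for any v; take V = H^1(0, π).
Weak formulation: find u (satisfying any essential BC) such that ∫_0^π u'(x) v'(x) dx = ∫_0^π f v dx for all v ∈ V (homogeneous Neumann, so boundary terms vanish).
Substituting f(x) = cos(2*x), the right-hand side is ∫_0^π (cos(2*x)) v dx.
Compatibility check (pure Neumann): taking v ≡ 1 ∈ V gives 0 = ∫_0^π f dx + (0) − (0), i.e. ∫_0^π f dx must equal u'(0) − u'(π) = 0. Indeed ∫_0^π (cos(2*x)) dx = 0, so the data are compatible. The solution is then unique only up to an additive constant (fix it e.g. by requiring ∫_0^π u dx = 0).


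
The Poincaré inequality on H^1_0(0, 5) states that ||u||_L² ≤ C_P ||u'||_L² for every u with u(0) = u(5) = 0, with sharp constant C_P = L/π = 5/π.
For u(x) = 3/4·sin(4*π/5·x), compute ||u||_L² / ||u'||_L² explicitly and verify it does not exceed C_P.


||u||_L² / ||u'||_L² = 5/(4*π) < C_P = 5/π.

u(x) = 3/4·sin(4*π/5·x), so u'(x) = 3*π*cos(4*π*x/5)/5.
Writing u(x) = A·sin(kπx/L) with A = 3/4 and k = 4, use ∫_0^L sin²(kπx/L) dx = L/2 and ∫_0^L cos²(kπx/L) dx = L/2.
u² = 9/16·sin²(4*π/5·x) and (u')² = 9*π^2/25·cos²(4*π/5·x), and each of sin², cos² integrates to L/2 = 5/2 over (0, 5).
∫_0^5 u² dx = 45/32, so ||u||_L² = 3*sqrt(10)/8.
∫_0^5 (u')² dx = 9*π^2/10, so ||u'||_L² = 3*sqrt(10)*π/10.
Ratio ||u||_L² / ||u'||_L² = 5/(4*π).
Sharp Poincaré constant on H^1_0(0, 5) is C_P = L/π = 5/π, achieved by sin(π/5·x).
This is the k = 4 harmonic; the ratio L/(kπ) is strictly less than C_P = L/π, consistent with the sharp inequality ||u||_L² ≤ C_P ||u'||_L².


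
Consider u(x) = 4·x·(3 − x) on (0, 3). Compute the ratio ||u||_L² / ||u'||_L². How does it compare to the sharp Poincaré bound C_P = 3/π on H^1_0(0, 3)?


||u||_L² / ||u'||_L² = 3*sqrt(10)/10 < C_P = 3/π.

u(x) = 4·x·(3 − x), so u'(x) = 12 - 8*x.
u(x) = 4·x·(3 − x) vanishes at x = 0 and x = 3, so u ∈ H^1_0(0, 3). Differentiate via the product rule and integrate the resulting polynomials term by term.
  ∫_0^3 u² dx = ∫_0^3 (16*x^4 - 96*x^3 + 144*x^2) dx. Term by term:
    ∫_0^3 16*x^4 dx = 3888/5;  ∫_0^3 -96*x^3 dx = -1944;  ∫_0^3 144*x^2 dx = 1296.
  Sum: 3888/5 − 1944 + 1296 = 648/5.
  ∫_0^3 (u')² dx = ∫_0^3 (64*x^2 - 192*x + 144) dx. Term by term:
    ∫_0^3 64*x^2 dx = 576;  ∫_0^3 -192*x dx = -864;  ∫_0^3 144 dx = 432.
  Sum: 576 − 864 + 432 = 144.
∫_0^3 u² dx = 648/5, so ||u||_L² = 18*sqrt(10)/5.
∫_0^3 (u')² dx = 144, so ||u'||_L² = 12.
Ratio ||u||_L² / ||u'||_L² = 3*sqrt(10)/10.
Sharp Poincaré constant on H^1_0(0, 3) is C_P = L/π = 3/π, achieved by sin(π/3·x).
A polynomial bump cannot attain the sharp Poincaré constant (only the first sine eigenfunction does), so the ratio is strictly less than C_P, consistent with ||u||_L² ≤ C_P ||u'||_L².


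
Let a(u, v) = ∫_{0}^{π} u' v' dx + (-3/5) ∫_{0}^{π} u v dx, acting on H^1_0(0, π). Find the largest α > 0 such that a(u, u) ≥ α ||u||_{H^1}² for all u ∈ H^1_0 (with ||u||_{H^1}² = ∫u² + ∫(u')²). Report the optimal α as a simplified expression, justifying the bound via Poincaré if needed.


α = 1/5

Coercivity of a(·,·) on H^1_0(0, π) means a(u, u) ≥ α ||u||_{H^1}² for every u ∈ H^1_0.
The interval has length L = π, and Poincaré/coercivity depend only on L. Here a(u, u) = ∫(u')² + (-3/5)·∫u².
Here c = -3/5 < 0 with |c| < (π/L)² = 1, so coercivity still holds. The condition a(u,u) ≥ α||u||_{H^1}² reads (1−α)∫(u')² ≥ (α−c)∫u². Any admissible α is ≤ 1 (rapidly oscillating u have ∫u²/∫(u')² → 0), and α = 1 would force 0 ≥ (1−c)∫u², impossible since c < 1; so 1−α > 0. By the sharp Poincaré inequality on H^1_0 of an interval of length L, ∫(u')² ≥ (π/L)²∫u² with equality for the first sine mode sin(π(x−x₀)/L) (x₀ the left endpoint), so the inequality holds for all u iff (1−α)(π/L)² ≥ α − c, i.e. α ≤ ((π/L)² + c)/((π/L)² + 1) = (1 + c(L/π)²)/(1 + (L/π)²). (Direct route, valid since c ≤ 0: Poincaré gives c∫u² ≥ c(L/π)²∫(u')², so a(u,u) ≥ (1 + c(L/π)²)∫(u')², while ||u||_{H^1}² ≤ (1 + (L/π)²)∫(u')²; dividing yields the same α.) With (π/L)² = 1 and c = -3/5, the largest admissible constant is α = ((π/L)² + c)/((π/L)² + 1).
Simplifying, α = 1/5.


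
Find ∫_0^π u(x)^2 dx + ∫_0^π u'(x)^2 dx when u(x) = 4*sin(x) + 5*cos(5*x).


||u||_{H^1(0,π)}^2 = 341*π

u'(x) = -25*sin(5*x) + 4*cos(x).
Expand u² and (u')² and integrate term by term on (0, π), using: for integers n ≥ 1, ∫_0^π sin²(nx) dx = ∫_0^π cos²(nx) dx = π/2; for n ≠ n', ∫_0^π sin(nx)sin(n'x) dx = ∫_0^π cos(nx)cos(n'x) dx = 0; and by product-to-sum, ∫_0^π sin(nx)cos(n'x) dx = ½∫_0^π [sin((n+n')x) + sin((n−n')x)] dx, which is 0 when n+n' is even and 2n/(n²−n'²) when n+n' is odd (it need not vanish on (0, π)).
  u² squared terms: (4)²·∫sin(x)² dx = 16·π/2 = 8*π;  (5)²·∫cos(5x)² dx = 25·π/2 = 25*π/2.
  u² cross terms: 2·(4)·(5)·∫sin(x)·cos(5x) dx = 40·(0) = 0.
  So ∫_0^π u² dx = 8*π + 25*π/2 + 0 = 41*π/2.
  (u')² squared terms: (-25)²·∫sin(5x)² dx = 625·π/2 = 625*π/2;  (4)²·∫cos(x)² dx = 16·π/2 = 8*π.
  (u')² cross terms: 2·(-25)·(4)·∫sin(5x)·cos(x) dx = -200·(0) = 0.
  So ∫_0^π (u')² dx = 625*π/2 + 8*π + 0 = 641*π/2.
||u||_{H^1}^2 = (41*π/2) + (641*π/2) = 341*π.


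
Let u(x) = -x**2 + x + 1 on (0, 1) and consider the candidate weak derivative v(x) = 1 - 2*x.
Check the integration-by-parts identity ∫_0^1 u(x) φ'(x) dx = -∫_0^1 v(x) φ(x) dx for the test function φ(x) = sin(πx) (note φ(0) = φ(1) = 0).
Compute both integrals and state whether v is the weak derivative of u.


LHS = 0, RHS = 0. Yes, v = u' weakly.

u(x) = -x**2 + x + 1, classical derivative u'(x) = 1 - 2*x.
φ(x) = sin(πx), so φ'(x) = π*cos(π*x).
Note φ(0) = φ(1) = 0, so the boundary term u·φ vanishes.
LHS = ∫_0^1 u(x) φ'(x) dx = ∫_0^1 (-π*x^2*cos(π*x) + π*x*cos(π*x) + π*cos(π*x)) dx. Term by term:
  ∫_0^1 π*cos(π*x) dx = 0;  ∫_0^1 π*x*cos(π*x) dx = -2/π;  ∫_0^1 -π*x^2*cos(π*x) dx = 2/π.
Sum: 0 − 2/π + 2/π = 0.
So LHS = 0.
∫_0^1 v(x) φ(x) dx = ∫_0^1 (-2*x*sin(π*x) + sin(π*x)) dx. Term by term:
  ∫_0^1 -2*x*sin(π*x) dx = -2/π;  ∫_0^1 sin(π*x) dx = 2/π.
Sum: -2/π + 2/π = 0.
So RHS = -∫_0^1 v(x) φ(x) dx = 0.
LHS = RHS, so the identity holds for this test φ.
Moreover u is smooth here and v(x) = u'(x) = 1 - 2*x pointwise, so the identity holds for every test function. Hence v is the weak derivative of u.


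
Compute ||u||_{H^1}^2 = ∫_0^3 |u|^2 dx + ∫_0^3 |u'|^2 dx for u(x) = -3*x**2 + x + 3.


||u||_{H^1}^2 = 4899/10

The H^1 norm (squared) on an interval (0, L) is
  ||u||_{H^1}^2 = ∫_0^L u(x)^2 dx + ∫_0^L u'(x)^2 dx.
Compute u'(x) = 1 - 6*x.
Then u(x)^2 = 9*x**4 - 6*x**3 - 17*x**2 + 6*x + 9 and u'(x)^2 = 36*x**2 - 12*x + 1.
Integrate each monomial from 0 to 3 using ∫_0^3 c·x^n dx = c·3^(n+1)/(n+1):
  ∫_0^3 u(x)^2 dx = ∫_0^3 (9*x^4 - 6*x^3 - 17*x^2 + 6*x + 9) dx. Term by term:
    ∫_0^3 9*x^4 dx = 2187/5;  ∫_0^3 -6*x^3 dx = -243/2;  ∫_0^3 -17*x^2 dx = -153;
    ∫_0^3 6*x dx = 27;  ∫_0^3 9 dx = 27.
  Sum: 2187/5 − 243/2 − 153 + 27 + 27 = 2169/10.
  ∫_0^3 u'(x)^2 dx = ∫_0^3 (36*x^2 - 12*x + 1) dx. Term by term:
    ∫_0^3 36*x^2 dx = 324;  ∫_0^3 -12*x dx = -54;  ∫_0^3 1 dx = 3.
  Sum: 324 − 54 + 3 = 273.
Adding: ||u||_{H^1}^2 = 2169/10 + 273 = 4899/10.


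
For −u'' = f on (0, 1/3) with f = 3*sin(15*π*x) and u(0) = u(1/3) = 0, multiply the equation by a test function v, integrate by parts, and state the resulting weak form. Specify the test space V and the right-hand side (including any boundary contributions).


V = H^1_0(0, 1/3) (so v(0) = v(1/3) = 0); weak form: ∫_0^1/3 u'v' dx = ∫_0^1/3 (3*sin(15*π*x)) v dx for all v ∈ V.

Multiply both sides by a test function v and integrate from 0 to 1/3:
  ∫_0^1/3 −u''(x) v(x) dx = ∫_0^1/3 f(x) v(x) dx.
Integrate the LHS by parts once:
  ∫_0^1/3 −u'' v dx = −[u'(x) v(x)]_0^1/3 + ∫_0^1/3 u'(x) v'(x) dx.
Thus ∫_0^1/3 u'(x) v'(x) dx = ∫_0^1/3 f(x) v(x) dx + [u'(x) v(x)]_0^1/3.
Choose V so that boundary terms are either known or forced to vanish.
u is Dirichlet: u(0) = u(1/3) = 0. Let V = H^1_0(0, 1/3); then v(0) = v(1/3) = 0, and [u' v]_0^1/3 = 0.
Weak formulation: find u (satisfying any essential BC) such that ∫_0^1/3 u'(x) v'(x) dx = ∫_0^1/3 f v dx for all v ∈ V.
Substituting f(x) = 3*sin(15*π*x), the right-hand side is ∫_0^1/3 (3*sin(15*π*x)) v dx.


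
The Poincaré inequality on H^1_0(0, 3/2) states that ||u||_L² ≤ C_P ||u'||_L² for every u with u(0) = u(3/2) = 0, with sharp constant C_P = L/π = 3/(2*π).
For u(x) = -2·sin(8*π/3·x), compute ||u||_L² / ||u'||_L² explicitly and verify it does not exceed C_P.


||u||_L² / ||u'||_L² = 3/(8*π) < C_P = 3/(2*π).

u(x) = -2·sin(8*π/3·x), so u'(x) = -16*π*cos(8*π*x/3)/3.
Writing u(x) = A·sin(kπx/L) with A = -2 and k = 4, use ∫_0^L sin²(kπx/L) dx = L/2 and ∫_0^L cos²(kπx/L) dx = L/2.
u² = 4·sin²(8*π/3·x) and (u')² = 256*π^2/9·cos²(8*π/3·x), and each of sin², cos² integrates to L/2 = 3/4 over (0, 3/2).
∫_0^3/2 u² dx = 3, so ||u||_L² = sqrt(3).
∫_0^3/2 (u')² dx = 64*π^2/3, so ||u'||_L² = 8*sqrt(3)*π/3.
Ratio ||u||_L² / ||u'||_L² = 3/(8*π).
Sharp Poincaré constant on H^1_0(0, 3/2) is C_P = L/π = 3/(2*π), achieved by sin(2*π/3·x).
This is the k = 4 harmonic; the ratio L/(kπ) is strictly less than C_P = L/π, consistent with the sharp inequality ||u||_L² ≤ C_P ||u'||_L².


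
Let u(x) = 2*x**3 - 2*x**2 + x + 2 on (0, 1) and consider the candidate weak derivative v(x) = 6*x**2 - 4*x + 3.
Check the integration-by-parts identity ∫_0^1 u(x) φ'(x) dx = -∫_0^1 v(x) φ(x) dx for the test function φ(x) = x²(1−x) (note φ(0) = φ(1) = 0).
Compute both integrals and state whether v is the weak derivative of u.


LHS = -1/12, RHS = -1/4. No, v is not the weak derivative of u.

u(x) = 2*x**3 - 2*x**2 + x + 2, classical derivative u'(x) = 6*x**2 - 4*x + 1.
φ(x) = x²(1−x), so φ'(x) = x*(2 - 3*x).
Note φ(0) = φ(1) = 0, so the boundary term u·φ vanishes.
LHS = ∫_0^1 u(x) φ'(x) dx = ∫_0^1 (-6*x^5 + 10*x^4 - 7*x^3 - 4*x^2 + 4*x) dx. Term by term:
  ∫_0^1 -6*x^5 dx = -1;  ∫_0^1 10*x^4 dx = 2;  ∫_0^1 -7*x^3 dx = -7/4;
  ∫_0^1 -4*x^2 dx = -4/3;  ∫_0^1 4*x dx = 2.
Sum: -1 + 2 − 7/4 − 4/3 + 2 = -1/12.
So LHS = -1/12.
∫_0^1 v(x) φ(x) dx = ∫_0^1 (-6*x^5 + 10*x^4 - 7*x^3 + 3*x^2) dx. Term by term:
  ∫_0^1 -6*x^5 dx = -1;  ∫_0^1 10*x^4 dx = 2;  ∫_0^1 -7*x^3 dx = -7/4;
  ∫_0^1 3*x^2 dx = 1.
Sum: -1 + 2 − 7/4 + 1 = 1/4.
So RHS = -∫_0^1 v(x) φ(x) dx = -1/4.
LHS − RHS = 1/6 ≠ 0, so the identity fails.
(For a valid weak derivative the identity must hold for EVERY test function, in particular this one. The failure shows v is NOT the weak derivative of u.)
Correct weak derivative would be u'(x) = 6*x**2 - 4*x + 1.


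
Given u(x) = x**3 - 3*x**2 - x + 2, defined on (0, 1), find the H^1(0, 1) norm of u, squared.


||u||_{H^1}^2 = 2347/210

The H^1 norm (squared) on an interval (0, L) is
  ||u||_{H^1}^2 = ∫_0^L u(x)^2 dx + ∫_0^L u'(x)^2 dx.
Compute u'(x) = 3*x**2 - 6*x - 1.
Then u(x)^2 = x**6 - 6*x**5 + 7*x**4 + 10*x**3 - 11*x**2 - 4*x + 4 and u'(x)^2 = 9*x**4 - 36*x**3 + 30*x**2 + 12*x + 1.
Integrate each monomial from 0 to 1 using ∫_0^1 c·x^n dx = c·1^(n+1)/(n+1):
  ∫_0^1 u(x)^2 dx = ∫_0^1 (x^6 - 6*x^5 + 7*x^4 + 10*x^3 - 11*x^2 - 4*x + 4) dx. Term by term:
    ∫_0^1 x^6 dx = 1/7;  ∫_0^1 -6*x^5 dx = -1;  ∫_0^1 7*x^4 dx = 7/5;
    ∫_0^1 10*x^3 dx = 5/2;  ∫_0^1 -11*x^2 dx = -11/3;  ∫_0^1 -4*x dx = -2;
    ∫_0^1 4 dx = 4.
  Sum: 1/7 − 1 + 7/5 + 5/2 − 11/3 − 2 + 4 = 289/210.
  ∫_0^1 u'(x)^2 dx = ∫_0^1 (9*x^4 - 36*x^3 + 30*x^2 + 12*x + 1) dx. Term by term:
    ∫_0^1 9*x^4 dx = 9/5;  ∫_0^1 -36*x^3 dx = -9;  ∫_0^1 30*x^2 dx = 10;
    ∫_0^1 12*x dx = 6;  ∫_0^1 1 dx = 1.
  Sum: 9/5 − 9 + 10 + 6 + 1 = 49/5.
Adding: ||u||_{H^1}^2 = 289/210 + 49/5 = 2347/210.


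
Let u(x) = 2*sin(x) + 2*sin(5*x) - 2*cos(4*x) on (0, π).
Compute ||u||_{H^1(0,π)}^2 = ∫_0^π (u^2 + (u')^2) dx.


||u||_{H^1(0,π)}^2 = -5984/45 + 90*π

u'(x) = 8*sin(4*x) + 2*cos(x) + 10*cos(5*x).
Expand u² and (u')² and integrate term by term on (0, π), using: for integers n ≥ 1, ∫_0^π sin²(nx) dx = ∫_0^π cos²(nx) dx = π/2; for n ≠ n', ∫_0^π sin(nx)sin(n'x) dx = ∫_0^π cos(nx)cos(n'x) dx = 0; and by product-to-sum, ∫_0^π sin(nx)cos(n'x) dx = ½∫_0^π [sin((n+n')x) + sin((n−n')x)] dx, which is 0 when n+n' is even and 2n/(n²−n'²) when n+n' is odd (it need not vanish on (0, π)).
  u² squared terms: (-2)²·∫cos(4x)² dx = 4·π/2 = 2*π;  (2)²·∫sin(x)² dx = 4·π/2 = 2*π;  (2)²·∫sin(5x)² dx = 4·π/2 = 2*π.
  u² cross terms: 2·(-2)·(2)·∫cos(4x)·sin(x) dx = -8·(-2/15) = 16/15;  2·(-2)·(2)·∫cos(4x)·sin(5x) dx = -8·(10/9) = -80/9;  2·(2)·(2)·∫sin(x)·sin(5x) dx = 8·(0) = 0.
  So ∫_0^π u² dx = 2*π + 2*π + 2*π + 16/15 − 80/9 + 0 = -352/45 + 6*π.
  (u')² squared terms: (2)²·∫cos(x)² dx = 4·π/2 = 2*π;  (8)²·∫sin(4x)² dx = 64·π/2 = 32*π;  (10)²·∫cos(5x)² dx = 100·π/2 = 50*π.
  (u')² cross terms: 2·(2)·(8)·∫cos(x)·sin(4x) dx = 32·(8/15) = 256/15;  2·(2)·(10)·∫cos(x)·cos(5x) dx = 40·(0) = 0;  2·(8)·(10)·∫sin(4x)·cos(5x) dx = 160·(-8/9) = -1280/9.
  So ∫_0^π (u')² dx = 2*π + 32*π + 50*π + 256/15 + 0 − 1280/9 = -5632/45 + 84*π.
||u||_{H^1}^2 = (-352/45 + 6*π) + (-5632/45 + 84*π) = -5984/45 + 90*π.


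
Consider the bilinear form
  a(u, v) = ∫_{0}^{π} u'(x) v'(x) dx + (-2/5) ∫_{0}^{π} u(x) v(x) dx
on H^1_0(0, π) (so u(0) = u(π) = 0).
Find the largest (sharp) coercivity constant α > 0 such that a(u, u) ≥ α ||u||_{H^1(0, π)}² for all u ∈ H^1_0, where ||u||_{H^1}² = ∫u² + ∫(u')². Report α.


α = 3/10

Coercivity of a(·,·) on H^1_0(0, π) means a(u, u) ≥ α ||u||_{H^1}² for every u ∈ H^1_0.
The interval has length L = π, and Poincaré/coercivity depend only on L. Here a(u, u) = ∫(u')² + (-2/5)·∫u².
Here c = -2/5 < 0 with |c| < (π/L)² = 1, so coercivity still holds. The condition a(u,u) ≥ α||u||_{H^1}² reads (1−α)∫(u')² ≥ (α−c)∫u². Any admissible α is ≤ 1 (rapidly oscillating u have ∫u²/∫(u')² → 0), and α = 1 would force 0 ≥ (1−c)∫u², impossible since c < 1; so 1−α > 0. By the sharp Poincaré inequality on H^1_0 of an interval of length L, ∫(u')² ≥ (π/L)²∫u² with equality for the first sine mode sin(π(x−x₀)/L) (x₀ the left endpoint), so the inequality holds for all u iff (1−α)(π/L)² ≥ α − c, i.e. α ≤ ((π/L)² + c)/((π/L)² + 1) = (1 + c(L/π)²)/(1 + (L/π)²). (Direct route, valid since c ≤ 0: Poincaré gives c∫u² ≥ c(L/π)²∫(u')², so a(u,u) ≥ (1 + c(L/π)²)∫(u')², while ||u||_{H^1}² ≤ (1 + (L/π)²)∫(u')²; dividing yields the same α.) With (π/L)² = 1 and c = -2/5, the largest admissible constant is α = ((π/L)² + c)/((π/L)² + 1).
Simplifying, α = 3/10.


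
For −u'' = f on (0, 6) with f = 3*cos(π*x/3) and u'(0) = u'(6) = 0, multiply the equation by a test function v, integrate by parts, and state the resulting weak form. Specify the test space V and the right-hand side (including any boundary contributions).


V = H^1(0, 6) (no boundary constraint on v; u is determined up to an additive constant); weak form: ∫_0^6 u'v' dx = ∫_0^6 (3*cos(π*x/3)) v dx for all v ∈ V.

Multiply both sides by a test function v and integrate from 0 to 6:
  ∫_0^6 −u''(x) v(x) dx = ∫_0^6 f(x) v(x) dx.
Integrate the LHS by parts once:
  ∫_0^6 −u'' v dx = −[u'(x) v(x)]_0^6 + ∫_0^6 u'(x) v'(x) dx.
Thus ∫_0^6 u'(x) v'(x) dx = ∫_0^6 f(x) v(x) dx + [u'(x) v(x)]_0^6.
Choose V so that boundary terms are either known or forced to vanish.
u has homogeneous Neumann: u'(0) = u'(6) = 0. So [u' v]_0^6 = 0·v(6) − 0·v(0) = 0 for any v; take V = H^1(0, 6).
Weak formulation: find u (satisfying any essential BC) such that ∫_0^6 u'(x) v'(x) dx = ∫_0^6 f v dx for all v ∈ V (homogeneous Neumann, so boundary terms vanish).
Substituting f(x) = 3*cos(π*x/3), the right-hand side is ∫_0^6 (3*cos(π*x/3)) v dx.
Compatibility check (pure Neumann): taking v ≡ 1 ∈ V gives 0 = ∫_0^6 f dx + (0) − (0), i.e. ∫_0^6 f dx must equal u'(0) − u'(6) = 0. Indeed ∫_0^6 (3*cos(π*x/3)) dx = 0, so the data are compatible. The solution is then unique only up to an additive constant (fix it e.g. by requiring ∫_0^6 u dx = 0).


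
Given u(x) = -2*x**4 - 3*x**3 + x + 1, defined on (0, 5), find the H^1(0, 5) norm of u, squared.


||u||_{H^1}^2 = 168435080/63

The H^1 norm (squared) on an interval (0, L) is
  ||u||_{H^1}^2 = ∫_0^L u(x)^2 dx + ∫_0^L u'(x)^2 dx.
Compute u'(x) = -8*x**3 - 9*x**2 + 1.
Then u(x)^2 = 4*x**8 + 12*x**7 + 9*x**6 - 4*x**5 - 10*x**4 - 6*x**3 + x**2 + 2*x + 1 and u'(x)^2 = 64*x**6 + 144*x**5 + 81*x**4 - 16*x**3 - 18*x**2 + 1.
Integrate each monomial from 0 to 5 using ∫_0^5 c·x^n dx = c·5^(n+1)/(n+1):
  ∫_0^5 u(x)^2 dx = ∫_0^5 (4*x^8 + 12*x^7 + 9*x^6 - 4*x^5 - 10*x^4 - 6*x^3 + x^2 + 2*x + 1) dx. Term by term:
    ∫_0^5 4*x^8 dx = 7812500/9;  ∫_0^5 12*x^7 dx = 1171875/2;  ∫_0^5 9*x^6 dx = 703125/7;
    ∫_0^5 -4*x^5 dx = -31250/3;  ∫_0^5 -10*x^4 dx = -6250;  ∫_0^5 -6*x^3 dx = -1875/2;
    ∫_0^5 x^2 dx = 125/3;  ∫_0^5 2*x dx = 25;  ∫_0^5 1 dx = 5.
  Sum: 7812500/9 + 1171875/2 + 703125/7 − 31250/3 − 6250 − 1875/2 + 125/3 + 25 + 5 = 96825140/63.
  ∫_0^5 u'(x)^2 dx = ∫_0^5 (64*x^6 + 144*x^5 + 81*x^4 - 16*x^3 - 18*x^2 + 1) dx. Term by term:
    ∫_0^5 64*x^6 dx = 5000000/7;  ∫_0^5 144*x^5 dx = 375000;  ∫_0^5 81*x^4 dx = 50625;
    ∫_0^5 -16*x^3 dx = -2500;  ∫_0^5 -18*x^2 dx = -750;  ∫_0^5 1 dx = 5.
  Sum: 5000000/7 + 375000 + 50625 − 2500 − 750 + 5 = 7956660/7.
Adding: ||u||_{H^1}^2 = 96825140/63 + 7956660/7 = 168435080/63.


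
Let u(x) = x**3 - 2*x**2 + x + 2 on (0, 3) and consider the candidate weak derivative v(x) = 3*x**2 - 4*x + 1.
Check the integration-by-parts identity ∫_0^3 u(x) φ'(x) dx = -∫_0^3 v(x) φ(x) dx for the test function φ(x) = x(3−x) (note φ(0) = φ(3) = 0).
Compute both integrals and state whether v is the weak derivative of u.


LHS = -279/20, RHS = -279/20. Yes, v = u' weakly.

u(x) = x**3 - 2*x**2 + x + 2, classical derivative u'(x) = 3*x**2 - 4*x + 1.
φ(x) = x(3−x), so φ'(x) = 3 - 2*x.
Note φ(0) = φ(3) = 0, so the boundary term u·φ vanishes.
LHS = ∫_0^3 u(x) φ'(x) dx = ∫_0^3 (-2*x^4 + 7*x^3 - 8*x^2 - x + 6) dx. Term by term:
  ∫_0^3 -2*x^4 dx = -486/5;  ∫_0^3 7*x^3 dx = 567/4;  ∫_0^3 -8*x^2 dx = -72;
  ∫_0^3 -x dx = -9/2;  ∫_0^3 6 dx = 18.
Sum: -486/5 + 567/4 − 72 − 9/2 + 18 = -279/20.
So LHS = -279/20.
∫_0^3 v(x) φ(x) dx = ∫_0^3 (-3*x^4 + 13*x^3 - 13*x^2 + 3*x) dx. Term by term:
  ∫_0^3 -3*x^4 dx = -729/5;  ∫_0^3 13*x^3 dx = 1053/4;  ∫_0^3 -13*x^2 dx = -117;
  ∫_0^3 3*x dx = 27/2.
Sum: -729/5 + 1053/4 − 117 + 27/2 = 279/20.
So RHS = -∫_0^3 v(x) φ(x) dx = -279/20.
LHS = RHS, so the identity holds for this test φ.
Moreover u is smooth here and v(x) = u'(x) = 3*x**2 - 4*x + 1 pointwise, so the identity holds for every test function. Hence v is the weak derivative of u.


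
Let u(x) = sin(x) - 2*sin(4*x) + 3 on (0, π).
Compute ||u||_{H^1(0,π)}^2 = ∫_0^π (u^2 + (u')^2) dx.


||u||_{H^1(0,π)}^2 = 12 + 44*π

u'(x) = cos(x) - 8*cos(4*x).
Expand u² and (u')² and integrate term by term on (0, π), using: for integers n ≥ 1, ∫_0^π sin²(nx) dx = ∫_0^π cos²(nx) dx = π/2; for n ≠ n', ∫_0^π sin(nx)sin(n'x) dx = ∫_0^π cos(nx)cos(n'x) dx = 0; and by product-to-sum, ∫_0^π sin(nx)cos(n'x) dx = ½∫_0^π [sin((n+n')x) + sin((n−n')x)] dx, which is 0 when n+n' is even and 2n/(n²−n'²) when n+n' is odd (it need not vanish on (0, π)). For the constant mode: ∫_0^π 1 dx = π, ∫_0^π cos(nx) dx = 0, ∫_0^π sin(nx) dx = (1−(−1)^n)/n.
  u² squared terms: (3)²·∫1 dx = 9·π = 9*π;  (-2)²·∫sin(4x)² dx = 4·π/2 = 2*π;  (1)²·∫sin(x)² dx = 1·π/2 = π/2.
  u² cross terms: 2·(3)·(-2)·∫1·sin(4x) dx = -12·(0) = 0;  2·(3)·(1)·∫1·sin(x) dx = 6·(2) = 12;  2·(-2)·(1)·∫sin(4x)·sin(x) dx = -4·(0) = 0.
  So ∫_0^π u² dx = 9*π + 2*π + π/2 + 0 + 12 + 0 = 12 + 23*π/2.
  (u')² squared terms: (-8)²·∫cos(4x)² dx = 64·π/2 = 32*π;  (1)²·∫cos(x)² dx = 1·π/2 = π/2.
  (u')² cross terms: 2·(-8)·(1)·∫cos(4x)·cos(x) dx = -16·(0) = 0.
  So ∫_0^π (u')² dx = 32*π + π/2 + 0 = 65*π/2.
||u||_{H^1}^2 = (12 + 23*π/2) + (65*π/2) = 12 + 44*π.
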